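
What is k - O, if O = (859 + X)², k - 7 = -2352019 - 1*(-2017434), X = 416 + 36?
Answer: -2053299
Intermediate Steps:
X = 452
k = -334578 (k = 7 + (-2352019 - 1*(-2017434)) = 7 + (-2352019 + 2017434) = 7 - 334585 = -334578)
O = 1718721 (O = (859 + 452)² = 1311² = 1718721)
k - O = -334578 - 1*1718721 = -334578 - 1718721 = -2053299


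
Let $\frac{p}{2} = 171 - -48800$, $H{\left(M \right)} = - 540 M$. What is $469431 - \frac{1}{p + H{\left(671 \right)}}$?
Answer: $\frac{124116617539}{264398} \approx 4.6943 \cdot 10^{5}$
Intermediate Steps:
$p = 97942$ ($p = 2 \left(171 - -48800\right) = 2 \left(171 + 48800\right) = 2 \cdot 48971 = 97942$)
$469431 - \frac{1}{p + H{\left(671 \right)}} = 469431 - \frac{1}{97942 - 362340} = 469431 - \frac{1}{-264398} = 469431 - - \frac{1}{264398} = 469431 + \frac{1}{264398} = \frac{124116617539}{264398}$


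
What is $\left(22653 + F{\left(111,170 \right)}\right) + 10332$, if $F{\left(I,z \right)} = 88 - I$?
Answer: $32962$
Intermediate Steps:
$\left(22653 + F{\left(111,170 \right)}\right) + 10332 = \left(22653 + \left(88 - 111\right)\right) + 10332 = \left(22653 - 23\right) + 10332 = 22630 + 10332 = 32962$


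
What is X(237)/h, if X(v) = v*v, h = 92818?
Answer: 56169/92818 ≈ 0.60515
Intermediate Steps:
X(v) = v²
X(237)/h = 237²/92818 = 56169*(1/92818) = 56169/92818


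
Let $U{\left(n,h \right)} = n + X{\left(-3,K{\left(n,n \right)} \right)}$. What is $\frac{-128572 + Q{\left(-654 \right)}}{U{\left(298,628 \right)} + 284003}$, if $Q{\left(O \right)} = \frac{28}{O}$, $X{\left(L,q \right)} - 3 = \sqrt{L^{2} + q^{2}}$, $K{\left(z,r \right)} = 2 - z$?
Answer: $- \frac{3984336520544}{8810325770219} + \frac{210215290 \sqrt{3505}}{26430977310657} \approx -0.45176$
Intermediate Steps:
$X{\left(L,q \right)} = 3 + \sqrt{L^{2} + q^{2}}$
$U{\left(n,h \right)} = 3 + n + \sqrt{9 + \left(2 - n\right)^{2}}$ ($U{\left(n,h \right)} = n + \left(3 + \sqrt{\left(-3\right)^{2} + \left(2 - n\right)^{2}}\right) = n + \left(3 + \sqrt{9 + \left(2 - n\right)^{2}}\right) = 3 + n + \sqrt{9 + \left(2 - n\right)^{2}}$)
$\frac{-128572 + Q{\left(-654 \right)}}{U{\left(298,628 \right)} + 284003} = \frac{-128572 + \frac{28}{-654}}{\left(3 + 298 + \sqrt{9 + \left(-2 + 298\right)^{2}}\right) + 284003} = \frac{-128572 + 28 \left(- \frac{1}{654}\right)}{\left(3 + 298 + \sqrt{9 + 296^{2}}\right) + 284003} = \frac{-128572 - \frac{14}{327}}{\left(3 + 298 + \sqrt{9 + 87616}\right) + 284003} = - \frac{42043058}{327 \left(\left(3 + 298 + \sqrt{87625}\right) + 284003\right)} = - \frac{42043058}{327 \left(\left(3 + 298 + 5 \sqrt{3505}\right) + 284003\right)} = - \frac{42043058}{327 \left(\left(301 + 5 \sqrt{3505}\right) + 284003\right)} = - \frac{42043058}{327 \left(284304 + 5 \sqrt{3505}\right)}$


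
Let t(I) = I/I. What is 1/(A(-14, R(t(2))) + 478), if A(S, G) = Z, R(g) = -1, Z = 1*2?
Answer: 1/480 ≈ 0.0020833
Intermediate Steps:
t(I) = 1
Z = 2
A(S, G) = 2
1/(A(-14, R(t(2))) + 478) = 1/(2 + 478) = 1/480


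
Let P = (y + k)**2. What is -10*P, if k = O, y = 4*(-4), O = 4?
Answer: -1440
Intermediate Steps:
y = -16
k = 4
P = 144 (P = (-16 + 4)**2 = (-12)**2 = 144)
-10*P = -10*144 = -1440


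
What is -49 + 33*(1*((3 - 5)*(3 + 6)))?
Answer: -643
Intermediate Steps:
-49 + 33*(1*((3 - 5)*(3 + 6))) = -49 + 33*(1*(-2*9)) = -49 + 33*(1*(-18)) = -49 + 33*(-18) = -49 - 594 = -643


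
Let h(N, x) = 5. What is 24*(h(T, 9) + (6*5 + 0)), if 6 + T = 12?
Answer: 840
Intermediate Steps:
T = 6 (T = -6 + 12 = 6)
24*(h(T, 9) + (6*5 + 0)) = 24*(5 + (6*5 + 0)) = 24*(5 + (30 + 0)) = 24*(5 + 30) = 24*35 = 840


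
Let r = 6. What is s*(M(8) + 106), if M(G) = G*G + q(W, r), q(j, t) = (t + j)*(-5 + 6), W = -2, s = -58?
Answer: -10092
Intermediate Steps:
q(j, t) = j + t (q(j, t) = (j + t)*1 = j + t)
M(G) = 4 + G² (M(G) = G*G + (-2 + 6) = G² + 4 = 4 + G²)
s*(M(8) + 106) = -58*((4 + 8²) + 106) = -58*((4 + 64) + 106) = -58*(68 + 106) = -58*174 = -10092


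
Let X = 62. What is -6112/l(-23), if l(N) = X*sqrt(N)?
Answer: 3056*I*sqrt(23)/713 ≈ 20.555*I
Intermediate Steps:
l(N) = 62*sqrt(N)
-6112/l(-23) = -6112*(-I*sqrt(23)/1426) = -(-3056)*I*sqrt(23)/713 = 3056*I*sqrt(23)/713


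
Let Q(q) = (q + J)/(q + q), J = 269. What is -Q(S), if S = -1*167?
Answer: 51/167 ≈ 0.30539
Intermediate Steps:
S = -167
Q(q) = (269 + q)/(2*q) (Q(q) = (q + 269)/(q + q) = (269 + q)/((2*q)) = (269 + q)*(1/(2*q)) = (269 + q)/(2*q))
-Q(S) = -(269 - 167)/(2*(-167)) = -(-1)*102/(2*167) = -1*(-51/167) = 51/167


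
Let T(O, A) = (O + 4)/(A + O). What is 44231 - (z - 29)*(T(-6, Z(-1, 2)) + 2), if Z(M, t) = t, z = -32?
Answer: 88767/2 ≈ 44384.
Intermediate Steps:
T(O, A) = (4 + O)/(A + O)
44231 - (z - 29)*(T(-6, Z(-1, 2)) + 2) = 44231 - (-32 - 29)*((4 - 6)/(2 - 6) + 2) = 44231 - (-61)*(-2/(-4) + 2) = 44231 - (-61)*(-¼*(-2) + 2) = 44231 - (-61)*(½ + 2) = 44231 - (-61)*5/2 = 44231 - 1*(-305/2) = 44231 + 305/2 = 88767/2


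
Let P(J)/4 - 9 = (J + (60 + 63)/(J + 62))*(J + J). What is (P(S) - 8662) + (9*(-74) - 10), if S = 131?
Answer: 24830202/193 ≈ 1.2865e+5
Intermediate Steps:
P(J) = 36 + 8*J*(J + 123/(62 + J)) (P(J) = 36 + 4*((J + (60 + 63)/(J + 62))*(J + J)) = 36 + 4*((J + 123/(62 + J))*(2*J)) = 36 + 4*(2*J*(J + 123/(62 + J))) = 36 + 8*J*(J + 123/(62 + J)))
(P(S) - 8662) + (9*(-74) - 10) = (4*(558 + 2*131³ + 124*131² + 255*131)/(62 + 131) - 8662) + (9*(-74) - 10) = (4*(558 + 2*2248091 + 124*17161 + 33405)/193 - 8662) + (-666 - 10) = (4*(1/193)*(558 + 4496182 + 2127964 + 33405) - 8662) - 676 = (4*(1/193)*6658109 - 8662) - 676 = (26632436/193 - 8662) - 676 = 24960670/193 - 676 = 24830202/193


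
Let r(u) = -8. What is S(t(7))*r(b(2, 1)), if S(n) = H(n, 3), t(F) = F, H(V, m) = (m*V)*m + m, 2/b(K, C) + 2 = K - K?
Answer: -528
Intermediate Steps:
b(K, C) = -1 (b(K, C) = 2/(-2 + (K - K)) = 2/(-2 + 0) = 2/(-2) = 2*(-½) = -1)
H(V, m) = m + V*m² (H(V, m) = (V*m)*m + m = V*m² + m = m + V*m²)
S(n) = 3 + 9*n (S(n) = 3*(1 + n*3) = 3*(1 + 3*n) = 3 + 9*n)
S(t(7))*r(b(2, 1)) = (3 + 9*7)*(-8) = (3 + 63)*(-8) = 66*(-8) = -528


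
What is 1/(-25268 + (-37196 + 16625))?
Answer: -1/45839 ≈ -2.1815e-5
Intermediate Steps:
1/(-25268 + (-37196 + 16625)) = 1/(-25268 - 20571) = 1/(-45839) = -1/45839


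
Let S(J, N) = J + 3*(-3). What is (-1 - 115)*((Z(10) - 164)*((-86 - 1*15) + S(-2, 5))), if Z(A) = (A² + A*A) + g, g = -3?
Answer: 428736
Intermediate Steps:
Z(A) = -3 + 2*A² (Z(A) = (A² + A*A) - 3 = (A² + A²) - 3 = 2*A² - 3 = -3 + 2*A²)
S(J, N) = -9 + J (S(J, N) = J - 9 = -9 + J)
(-1 - 115)*((Z(10) - 164)*((-86 - 1*15) + S(-2, 5))) = (-1 - 115)*(((-3 + 2*10²) - 164)*((-86 - 1*15) + (-9 - 2))) = -116*((-3 + 2*100) - 164)*((-86 - 15) - 11) = -116*((-3 + 200) - 164)*(-101 - 11) = -116*(197 - 164)*(-112) = -3828*(-112) = -116*(-3696) = 428736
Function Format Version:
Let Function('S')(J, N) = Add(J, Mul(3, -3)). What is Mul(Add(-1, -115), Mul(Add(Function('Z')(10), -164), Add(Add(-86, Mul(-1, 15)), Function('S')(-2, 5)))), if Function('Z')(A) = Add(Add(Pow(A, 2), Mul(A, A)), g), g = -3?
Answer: 428736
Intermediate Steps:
Function('Z')(A) = Add(-3, Mul(2, Pow(A, 2))) (Function('Z')(A) = Add(Add(Pow(A, 2), Mul(A, A)), -3) = Add(Add(Pow(A, 2), Pow(A, 2)), -3) = Add(Mul(2, Pow(A, 2)), -3) = Add(-3, Mul(2, Pow(A, 2))))
Function('S')(J, N) = Add(-9, J) (Function('S')(J, N) = Add(J, -9) = Add(-9, J))
Mul(Add(-1, -115), Mul(Add(Function('Z')(10), -164), Add(Add(-86, Mul(-1, 15)), Function('S')(-2, 5)))) = Mul(Add(-1, -115), Mul(Add(Add(-3, Mul(2, Pow(10, 2))), -164), Add(Add(-86, Mul(-1, 15)), Add(-9, -2)))) = Mul(-116, Mul(Add(Add(-3, Mul(2, 100)), -164), Add(Add(-86, -15), -11))) = Mul(-116, Mul(Add(Add(-3, 200), -164), Add(-101, -11))) = Mul(-116, Mul(Add(197, -164), -112)) = Mul(-116, Mul(33, -112)) = Mul(-116, -3696) = 428736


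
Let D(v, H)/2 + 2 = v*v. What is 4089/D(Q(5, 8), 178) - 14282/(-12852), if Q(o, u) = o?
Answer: 6651100/73899 ≈ 90.003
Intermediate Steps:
D(v, H) = -4 + 2*v² (D(v, H) = -4 + 2*(v*v) = -4 + 2*v²)
4089/D(Q(5, 8), 178) - 14282/(-12852) = 4089/(-4 + 2*5²) - 14282/(-12852) = 4089/(-4 + 2*25) - 14282*(-1/12852) = 4089/(-4 + 50) + 7141/6426 = 4089/46 + 7141/6426 = 6651100/73899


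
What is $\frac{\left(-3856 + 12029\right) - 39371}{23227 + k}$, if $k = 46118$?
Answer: $- \frac{31198}{69345} \approx -0.4499$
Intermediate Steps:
$\frac{\left(-3856 + 12029\right) - 39371}{23227 + k} = \frac{\left(-3856 + 12029\right) - 39371}{23227 + 46118} = \frac{8173 - 39371}{69345} = \left(-31198\right) \frac{1}{69345} = - \frac{31198}{69345}$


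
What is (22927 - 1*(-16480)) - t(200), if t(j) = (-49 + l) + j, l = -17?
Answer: 39273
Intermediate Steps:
t(j) = -66 + j (t(j) = (-49 - 17) + j = -66 + j)
(22927 - 1*(-16480)) - t(200) = (22927 - 1*(-16480)) - (-66 + 200) = (22927 + 16480) - 1*134 = 39407 - 134 = 39273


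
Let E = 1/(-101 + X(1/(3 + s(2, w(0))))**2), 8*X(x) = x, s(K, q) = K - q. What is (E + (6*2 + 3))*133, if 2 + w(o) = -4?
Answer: 1559345333/782143 ≈ 1993.7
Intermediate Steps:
w(o) = -6 (w(o) = -2 - 4 = -6)
X(x) = x/8
E = -7744/782143 (E = 1/(-101 + (1/(8*(3 + (2 - 1*(-6)))))**2) = 1/(-101 + (1/(8*(3 + (2 + 6))))**2) = 1/(-101 + (1/(8*(3 + 8)))**2) = 1/(-101 + ((1/8)/11)**2) = 1/(-101 + ((1/8)*(1/11))**2) = 1/(-101 + (1/88)**2) = 1/(-101 + 1/7744) = 1/(-782143/7744) = -7744/782143 ≈ -0.0099010)
(E + (6*2 + 3))*133 = (-7744/782143 + (6*2 + 3))*133 = (-7744/782143 + (12 + 3))*133 = (-7744/782143 + 15)*133 = (11724401/782143)*133 = 1559345333/782143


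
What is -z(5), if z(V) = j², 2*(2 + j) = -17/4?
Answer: -1089/64 ≈ -17.016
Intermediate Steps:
j = -33/8 (j = -2 + (-17/4)/2 = -2 + (-17*¼)/2 = -2 + (½)*(-17/4) = -2 - 17/8 = -33/8 ≈ -4.1250)
z(V) = 1089/64 (z(V) = (-33/8)² = 1089/64)
-z(5) = -1*1089/64 = -1089/64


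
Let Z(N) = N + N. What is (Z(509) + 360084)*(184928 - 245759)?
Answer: -21966195762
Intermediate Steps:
Z(N) = 2*N
(Z(509) + 360084)*(184928 - 245759) = (2*509 + 360084)*(184928 - 245759) = (1018 + 360084)*(-60831) = 361102*(-60831) = -21966195762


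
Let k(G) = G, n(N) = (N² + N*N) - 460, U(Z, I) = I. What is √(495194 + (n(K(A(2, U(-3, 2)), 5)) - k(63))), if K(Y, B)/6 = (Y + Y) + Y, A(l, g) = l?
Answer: √497263 ≈ 705.17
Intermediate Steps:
K(Y, B) = 18*Y (K(Y, B) = 6*((Y + Y) + Y) = 6*(2*Y + Y) = 6*(3*Y) = 18*Y)
n(N) = -460 + 2*N² (n(N) = (N² + N²) - 460 = 2*N² - 460 = -460 + 2*N²)
√(495194 + (n(K(A(2, U(-3, 2)), 5)) - k(63))) = √(495194 + ((-460 + 2*(18*2)²) - 1*63)) = √(495194 + ((-460 + 2*36²) - 63)) = √(495194 + ((-460 + 2*1296) - 63)) = √(495194 + ((-460 + 2592) - 63)) = √(495194 + (2132 - 63)) = √(495194 + 2069) = √497263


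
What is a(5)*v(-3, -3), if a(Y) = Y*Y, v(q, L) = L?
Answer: -75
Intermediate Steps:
a(Y) = Y²
a(5)*v(-3, -3) = 5²*(-3) = 25*(-3) = -75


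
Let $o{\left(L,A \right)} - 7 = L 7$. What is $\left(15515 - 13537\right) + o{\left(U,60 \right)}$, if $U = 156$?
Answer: $3077$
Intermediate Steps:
$o{\left(L,A \right)} = 7 + 7 L$ ($o{\left(L,A \right)} = 7 + L 7 = 7 + 7 L$)
$\left(15515 - 13537\right) + o{\left(U,60 \right)} = \left(15515 - 13537\right) + \left(7 + 7 \cdot 156\right) = 1978 + \left(7 + 1092\right) = 1978 + 1099 = 3077$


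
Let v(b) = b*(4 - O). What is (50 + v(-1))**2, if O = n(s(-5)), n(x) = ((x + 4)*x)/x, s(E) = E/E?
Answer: 2601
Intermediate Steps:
s(E) = 1
n(x) = 4 + x (n(x) = ((4 + x)*x)/x = (x*(4 + x))/x = 4 + x)
O = 5 (O = 4 + 1 = 5)
v(b) = -b (v(b) = b*(4 - 1*5) = b*(4 - 5) = b*(-1) = -b)
(50 + v(-1))**2 = (50 - 1*(-1))**2 = (50 + 1)**2 = 51**2 = 2601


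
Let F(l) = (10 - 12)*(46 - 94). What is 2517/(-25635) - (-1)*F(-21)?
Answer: 819481/8545 ≈ 95.902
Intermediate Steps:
F(l) = 96 (F(l) = -2*(-48) = 96)
2517/(-25635) - (-1)*F(-21) = 2517/(-25635) - (-1)*96 = 2517*(-1/25635) - 1*(-96) = -839/8545 + 96 = 819481/8545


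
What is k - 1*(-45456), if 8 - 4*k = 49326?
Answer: 66253/2 ≈ 33127.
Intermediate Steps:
k = -24659/2 (k = 2 - ¼*49326 = 2 - 24663/2 = -24659/2 ≈ -12330.)
k - 1*(-45456) = -24659/2 - 1*(-45456) = -24659/2 + 45456 = 66253/2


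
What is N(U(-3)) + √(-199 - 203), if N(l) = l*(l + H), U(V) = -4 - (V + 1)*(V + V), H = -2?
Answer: 288 + I*√402 ≈ 288.0 + 20.05*I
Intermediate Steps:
U(V) = -4 - 2*V*(1 + V) (U(V) = -4 - (1 + V)*2*V = -4 - 2*V*(1 + V))
N(l) = l*(-2 + l) (N(l) = l*(l - 2) = l*(-2 + l))
N(U(-3)) + √(-199 - 203) = (-4 - 2*(-3) - 2*(-3)²)*(-2 + (-4 - 2*(-3) - 2*(-3)²)) + √(-199 - 203) = (-4 + 6 - 2*9)*(-2 + (-4 + 6 - 2*9)) + √(-402) = (-4 + 6 - 18)*(-2 + (-4 + 6 - 18)) + I*√402 = -16*(-2 - 16) + I*√402 = -16*(-18) + I*√402 = 288 + I*√402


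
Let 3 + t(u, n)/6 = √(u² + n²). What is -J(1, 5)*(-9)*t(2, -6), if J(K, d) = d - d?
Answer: 0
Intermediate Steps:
J(K, d) = 0
t(u, n) = -18 + 6*√(n² + u²) (t(u, n) = -18 + 6*√(u² + n²) = -18 + 6*√(n² + u²))
-J(1, 5)*(-9)*t(2, -6) = -0*(-9)*(-18 + 6*√((-6)² + 2²)) = -0*(-18 + 6*√(36 + 4)) = -0*(-18 + 6*√40) = -0*(-18 + 6*(2*√10)) = -0*(-18 + 12*√10) = -1*0 = 0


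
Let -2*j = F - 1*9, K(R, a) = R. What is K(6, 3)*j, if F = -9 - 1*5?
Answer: 69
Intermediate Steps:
F = -14 (F = -9 - 5 = -14)
j = 23/2 (j = -(-14 - 1*9)/2 = -(-14 - 9)/2 = -½*(-23) = 23/2 ≈ 11.500)
K(6, 3)*j = 6*(23/2) = 69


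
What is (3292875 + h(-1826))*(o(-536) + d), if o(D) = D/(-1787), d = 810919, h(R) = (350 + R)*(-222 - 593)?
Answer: 6514943013478035/1787 ≈ 3.6457e+12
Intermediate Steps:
h(R) = -285250 - 815*R (h(R) = (350 + R)*(-815) = -285250 - 815*R)
o(D) = -D/1787 (o(D) = D*(-1/1787) = -D/1787)
(3292875 + h(-1826))*(o(-536) + d) = (3292875 + (-285250 - 815*(-1826)))*(-1/1787*(-536) + 810919) = (3292875 + (-285250 + 1488190))*(536/1787 + 810919) = (3292875 + 1202940)*(1449112789/1787) = 4495815*(1449112789/1787) = 6514943013478035/1787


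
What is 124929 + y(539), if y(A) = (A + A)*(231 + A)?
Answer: 954989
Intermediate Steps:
y(A) = 2*A*(231 + A) (y(A) = (2*A)*(231 + A) = 2*A*(231 + A))
124929 + y(539) = 124929 + 2*539*(231 + 539) = 124929 + 2*539*770 = 124929 + 830060 = 954989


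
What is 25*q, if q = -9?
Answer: -225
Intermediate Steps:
25*q = 25*(-9) = -225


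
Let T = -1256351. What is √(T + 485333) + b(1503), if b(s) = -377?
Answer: -377 + I*√771018 ≈ -377.0 + 878.08*I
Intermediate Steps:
√(T + 485333) + b(1503) = √(-1256351 + 485333) - 377 = √(-771018) - 377 = I*√771018 - 377 = -377 + I*√771018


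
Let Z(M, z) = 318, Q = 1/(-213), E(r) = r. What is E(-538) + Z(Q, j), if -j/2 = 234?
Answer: -220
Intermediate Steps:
j = -468 (j = -2*234 = -468)
Q = -1/213 ≈ -0.0046948
E(-538) + Z(Q, j) = -538 + 318 = -220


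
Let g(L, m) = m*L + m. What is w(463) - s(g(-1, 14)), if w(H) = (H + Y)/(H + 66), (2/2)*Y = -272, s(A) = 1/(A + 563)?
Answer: 107004/297827 ≈ 0.35928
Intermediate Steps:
g(L, m) = m + L*m (g(L, m) = L*m + m = m + L*m)
s(A) = 1/(563 + A)
Y = -272
w(H) = (-272 + H)/(66 + H) (w(H) = (H - 272)/(H + 66) = (-272 + H)/(66 + H))
w(463) - s(g(-1, 14)) = (-272 + 463)/(66 + 463) - 1/(563 + 14*(1 - 1)) = 191/529 - 1/(563 + 14*0) = (1/529)*191 - 1/(563 + 0) = 191/529 - 1/563 = 107004/297827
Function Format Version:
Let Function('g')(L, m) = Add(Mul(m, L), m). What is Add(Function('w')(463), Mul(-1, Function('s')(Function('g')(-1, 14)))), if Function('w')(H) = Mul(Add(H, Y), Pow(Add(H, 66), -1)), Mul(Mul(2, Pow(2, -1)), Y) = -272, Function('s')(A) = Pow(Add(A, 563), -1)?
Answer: Rational(107004, 297827) ≈ 0.35928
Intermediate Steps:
Function('g')(L, m) = Add(m, Mul(L, m)) (Function('g')(L, m) = Add(Mul(L, m), m) = Add(m, Mul(L, m)))
Function('s')(A) = Pow(Add(563, A), -1)
Y = -272
Function('w')(H) = Mul(Pow(Add(66, H), -1), Add(-272, H)) (Function('w')(H) = Mul(Add(H, -272), Pow(Add(H, 66), -1)) = Mul(Add(-272, H), Pow(Add(66, H), -1)) = Mul(Pow(Add(66, H), -1), Add(-272, H)))
Add(Function('w')(463), Mul(-1, Function('s')(Function('g')(-1, 14)))) = Add(Mul(Pow(Add(66, 463), -1), Add(-272, 463)), Mul(-1, Pow(Add(563, Mul(14, Add(1, -1))), -1))) = Add(Mul(Pow(529, -1), 191), Mul(-1, Pow(Add(563, Mul(14, 0)), -1))) = Add(Mul(Rational(1, 529), 191), Mul(-1, Pow(Add(563, 0), -1))) = Add(Rational(191, 529), Mul(-1, Pow(563, -1))) = Add(Rational(191, 529), Mul(-1, Rational(1, 563))) = Add(Rational(191, 529), Rational(-1, 563)) = Rational(107004, 297827)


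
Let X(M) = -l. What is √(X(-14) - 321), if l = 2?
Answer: I*√323 ≈ 17.972*I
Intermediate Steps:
X(M) = -2 (X(M) = -1*2 = -2)
√(X(-14) - 321) = √(-2 - 321) = √(-323) = I*√323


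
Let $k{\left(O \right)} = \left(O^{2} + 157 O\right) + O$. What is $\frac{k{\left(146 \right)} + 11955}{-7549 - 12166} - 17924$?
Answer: $- \frac{353427999}{19715} \approx -17927.0$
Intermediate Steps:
$k{\left(O \right)} = O^{2} + 158 O$
$\frac{k{\left(146 \right)} + 11955}{-7549 - 12166} - 17924 = \frac{146 \left(158 + 146\right) + 11955}{-7549 - 12166} - 17924 = \frac{146 \cdot 304 + 11955}{-19715} - 17924 = \left(44384 + 11955\right) \left(- \frac{1}{19715}\right) - 17924 = 56339 \left(- \frac{1}{19715}\right) - 17924 = - \frac{56339}{19715} - 17924 = - \frac{353427999}{19715}$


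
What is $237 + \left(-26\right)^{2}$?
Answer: $913$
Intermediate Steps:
$237 + \left(-26\right)^{2} = 237 + 676 = 913$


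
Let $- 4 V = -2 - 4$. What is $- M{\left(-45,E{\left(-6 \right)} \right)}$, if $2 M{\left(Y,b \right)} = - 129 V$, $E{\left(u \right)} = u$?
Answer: $\frac{387}{4} \approx 96.75$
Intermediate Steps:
$V = \frac{3}{2}$ ($V = - \frac{-2 - 4}{4} = \left(- \frac{1}{4}\right) \left(-6\right) = \frac{3}{2} \approx 1.5$)
$M{\left(Y,b \right)} = - \frac{387}{4}$ ($M{\left(Y,b \right)} = \frac{\left(-129\right) \frac{3}{2}}{2} = \frac{1}{2} \left(- \frac{387}{2}\right) = - \frac{387}{4}$)
$- M{\left(-45,E{\left(-6 \right)} \right)} = \left(-1\right) \left(- \frac{387}{4}\right) = \frac{387}{4}$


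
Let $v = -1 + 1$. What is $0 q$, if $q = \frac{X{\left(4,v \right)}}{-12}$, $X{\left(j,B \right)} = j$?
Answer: $0$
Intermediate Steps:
$v = 0$
$q = - \frac{1}{3}$ ($q = \frac{4}{-12} = 4 \left(- \frac{1}{12}\right) = - \frac{1}{3} \approx -0.33333$)
$0 q = 0 \left(- \frac{1}{3}\right) = 0$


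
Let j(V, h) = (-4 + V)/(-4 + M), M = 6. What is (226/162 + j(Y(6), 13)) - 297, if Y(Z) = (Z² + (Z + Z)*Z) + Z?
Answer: -19489/81 ≈ -240.60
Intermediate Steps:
Y(Z) = Z + 3*Z² (Y(Z) = (Z² + (2*Z)*Z) + Z = (Z² + 2*Z²) + Z = 3*Z² + Z = Z + 3*Z²)
j(V, h) = -2 + V/2 (j(V, h) = (-4 + V)/(-4 + 6) = (-4 + V)/2 = (-4 + V)*(½) = -2 + V/2)
(226/162 + j(Y(6), 13)) - 297 = (226/162 + (-2 + (6*(1 + 3*6))/2)) - 297 = (226*(1/162) + (-2 + (6*(1 + 18))/2)) - 297 = (113/81 + (-2 + (6*19)/2)) - 297 = (113/81 + (-2 + (½)*114)) - 297 = (113/81 + (-2 + 57)) - 297 = (113/81 + 55) - 297 = 4568/81 - 297 = -19489/81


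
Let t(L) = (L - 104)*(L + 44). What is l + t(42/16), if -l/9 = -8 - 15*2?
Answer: -280615/64 ≈ -4384.6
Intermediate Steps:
l = 342 (l = -9*(-8 - 15*2) = -9*(-8 - 30) = -9*(-38) = 342)
t(L) = (-104 + L)*(44 + L)
l + t(42/16) = 342 + (-4576 + (42/16)² - 2520/16) = 342 + (-4576 + (42*(1/16))² - 2520/16) = 342 + (-4576 + (21/8)² - 60*21/8) = 342 + (-4576 + 441/64 - 315/2) = 342 - 302503/64 = -280615/64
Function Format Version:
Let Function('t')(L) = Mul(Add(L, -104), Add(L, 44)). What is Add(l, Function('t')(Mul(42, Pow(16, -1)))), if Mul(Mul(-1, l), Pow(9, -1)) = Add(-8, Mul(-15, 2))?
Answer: Rational(-280615, 64) ≈ -4384.6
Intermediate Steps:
l = 342 (l = Mul(-9, Add(-8, Mul(-15, 2))) = Mul(-9, Add(-8, -30)) = Mul(-9, -38) = 342)
Function('t')(L) = Mul(Add(-104, L), Add(44, L))
Add(l, Function('t')(Mul(42, Pow(16, -1)))) = Add(342, Add(-4576, Pow(Mul(42, Pow(16, -1)), 2), Mul(-60, Mul(42, Pow(16, -1))))) = Add(342, Add(-4576, Pow(Mul(42, Rational(1, 16)), 2), Mul(-60, Mul(42, Rational(1, 16))))) = Add(342, Add(-4576, Pow(Rational(21, 8), 2), Mul(-60, Rational(21, 8)))) = Add(342, Add(-4576, Rational(441, 64), Rational(-315, 2))) = Add(342, Rational(-302503, 64)) = Rational(-280615, 64)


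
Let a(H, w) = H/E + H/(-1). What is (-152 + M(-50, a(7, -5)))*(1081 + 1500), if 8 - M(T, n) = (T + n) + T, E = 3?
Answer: -304558/3 ≈ -1.0152e+5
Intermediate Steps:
a(H, w) = -2*H/3 (a(H, w) = H/3 + H/(-1) = H*(⅓) + H*(-1) = H/3 - H = -2*H/3)
M(T, n) = 8 - n - 2*T (M(T, n) = 8 - ((T + n) + T) = 8 - (n + 2*T) = 8 + (-n - 2*T) = 8 - n - 2*T)
(-152 + M(-50, a(7, -5)))*(1081 + 1500) = (-152 + (8 - (-2)*7/3 - 2*(-50)))*(1081 + 1500) = (-152 + (8 - 1*(-14/3) + 100))*2581 = (-152 + (8 + 14/3 + 100))*2581 = (-152 + 338/3)*2581 = -118/3*2581 = -304558/3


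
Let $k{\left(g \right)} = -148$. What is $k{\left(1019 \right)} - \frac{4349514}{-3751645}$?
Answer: $- \frac{550893946}{3751645} \approx -146.84$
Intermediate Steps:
$k{\left(1019 \right)} - \frac{4349514}{-3751645} = -148 - \frac{4349514}{-3751645} = -148 - - \frac{4349514}{3751645} = -148 + \frac{4349514}{3751645} = - \frac{550893946}{3751645}$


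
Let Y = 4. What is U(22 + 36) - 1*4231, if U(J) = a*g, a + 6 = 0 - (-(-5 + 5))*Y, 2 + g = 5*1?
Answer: -4249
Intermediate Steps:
g = 3 (g = -2 + 5*1 = -2 + 5 = 3)
a = -6 (a = -6 + (0 - (-(-5 + 5))*4) = -6 + (0 - (-1*0)*4) = -6 + (0 - 0*4) = -6 + (0 - 1*0) = -6 + (0 + 0) = -6 + 0 = -6)
U(J) = -18 (U(J) = -6*3 = -18)
U(22 + 36) - 1*4231 = -18 - 1*4231 = -18 - 4231 = -4249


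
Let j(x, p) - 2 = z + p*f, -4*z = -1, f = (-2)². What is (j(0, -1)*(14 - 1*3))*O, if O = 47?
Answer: -3619/4 ≈ -904.75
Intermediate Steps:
f = 4
z = ¼ (z = -¼*(-1) = ¼ ≈ 0.25000)
j(x, p) = 9/4 + 4*p (j(x, p) = 2 + (¼ + p*4) = 2 + (¼ + 4*p) = 9/4 + 4*p)
(j(0, -1)*(14 - 1*3))*O = ((9/4 + 4*(-1))*(14 - 1*3))*47 = ((9/4 - 4)*(14 - 3))*47 = -7/4*11*47 = -77/4*47 = -3619/4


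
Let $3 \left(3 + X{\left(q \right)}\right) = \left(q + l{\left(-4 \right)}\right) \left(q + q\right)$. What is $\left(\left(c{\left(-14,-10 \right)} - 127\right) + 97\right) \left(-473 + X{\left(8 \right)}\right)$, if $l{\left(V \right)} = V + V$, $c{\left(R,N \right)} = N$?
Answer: $19040$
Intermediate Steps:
$l{\left(V \right)} = 2 V$
$X{\left(q \right)} = -3 + \frac{2 q \left(-8 + q\right)}{3}$ ($X{\left(q \right)} = -3 + \frac{\left(q + 2 \left(-4\right)\right) \left(q + q\right)}{3} = -3 + \frac{\left(q - 8\right) 2 q}{3} = -3 + \frac{\left(-8 + q\right) 2 q}{3} = -3 + \frac{2 q \left(-8 + q\right)}{3}$)
$\left(\left(c{\left(-14,-10 \right)} - 127\right) + 97\right) \left(-473 + X{\left(8 \right)}\right) = \left(\left(-10 - 127\right) + 97\right) \left(-473 - \left(\frac{137}{3} - \frac{128}{3}\right)\right) = \left(-137 + 97\right) \left(-473 - 3\right) = - 40 \left(-473 - 3\right) = \left(-40\right) \left(-476\right) = 19040$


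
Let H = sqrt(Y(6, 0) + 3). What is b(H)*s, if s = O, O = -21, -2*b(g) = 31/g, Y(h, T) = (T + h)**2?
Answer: 217*sqrt(39)/26 ≈ 52.122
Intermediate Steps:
H = sqrt(39) (H = sqrt((0 + 6)**2 + 3) = sqrt(6**2 + 3) = sqrt(36 + 3) = sqrt(39) ≈ 6.2450)
b(g) = -31/(2*g)
s = -21
b(H)*s = -31*sqrt(39)/39/2*(-21) = -31*sqrt(39)/78*(-21) = 217*sqrt(39)/26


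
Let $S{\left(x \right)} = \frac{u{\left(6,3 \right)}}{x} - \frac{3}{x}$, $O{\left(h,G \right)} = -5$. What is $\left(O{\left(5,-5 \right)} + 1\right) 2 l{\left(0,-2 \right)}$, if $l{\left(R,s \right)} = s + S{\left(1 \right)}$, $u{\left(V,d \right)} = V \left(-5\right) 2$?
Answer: $520$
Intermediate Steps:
$u{\left(V,d \right)} = - 10 V$ ($u{\left(V,d \right)} = - 5 V 2 = - 10 V$)
$S{\left(x \right)} = - \frac{63}{x}$ ($S{\left(x \right)} = \frac{\left(-10\right) 6}{x} - \frac{3}{x} = - \frac{60}{x} - \frac{3}{x} = - \frac{63}{x}$)
$l{\left(R,s \right)} = -63 + s$ ($l{\left(R,s \right)} = s - \frac{63}{1} = s - 63 = -63 + s$)
$\left(O{\left(5,-5 \right)} + 1\right) 2 l{\left(0,-2 \right)} = \left(-5 + 1\right) 2 \left(-63 - 2\right) = \left(-4\right) 2 \left(-65\right) = \left(-8\right) \left(-65\right) = 520$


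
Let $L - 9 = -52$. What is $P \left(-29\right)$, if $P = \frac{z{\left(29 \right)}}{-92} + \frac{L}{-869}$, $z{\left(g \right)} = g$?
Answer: $\frac{616105}{79948} \approx 7.7063$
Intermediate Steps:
$L = -43$ ($L = 9 - 52 = -43$)
$P = - \frac{21245}{79948}$ ($P = \frac{29}{-92} - \frac{43}{-869} = 29 \left(- \frac{1}{92}\right) - - \frac{43}{869} = - \frac{29}{92} + \frac{43}{869} = - \frac{21245}{79948} \approx -0.26574$)
$P \left(-29\right) = \left(- \frac{21245}{79948}\right) \left(-29\right) = \frac{616105}{79948}$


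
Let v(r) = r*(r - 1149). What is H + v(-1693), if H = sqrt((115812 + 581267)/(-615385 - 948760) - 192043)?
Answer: 4811506 + I*sqrt(469843811521416530)/1564145 ≈ 4.8115e+6 + 438.23*I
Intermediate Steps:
v(r) = r*(-1149 + r)
H = I*sqrt(469843811521416530)/1564145 (H = sqrt(697079/(-1564145) - 192043) = sqrt(697079*(-1/1564145) - 192043) = sqrt(-697079/1564145 - 192043) = sqrt(-300383795314/1564145) = I*sqrt(469843811521416530)/1564145 ≈ 438.23*I)
H + v(-1693) = I*sqrt(469843811521416530)/1564145 - 1693*(-1149 - 1693) = I*sqrt(469843811521416530)/1564145 - 1693*(-2842) = I*sqrt(469843811521416530)/1564145 + 4811506 = 4811506 + I*sqrt(469843811521416530)/1564145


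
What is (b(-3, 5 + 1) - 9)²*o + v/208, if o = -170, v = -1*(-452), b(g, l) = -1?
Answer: -883887/52 ≈ -16998.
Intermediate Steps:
v = 452
(b(-3, 5 + 1) - 9)²*o + v/208 = (-1 - 9)²*(-170) + 452/208 = (-10)²*(-170) + 452*(1/208) = 100*(-170) + 113/52 = -17000 + 113/52 = -883887/52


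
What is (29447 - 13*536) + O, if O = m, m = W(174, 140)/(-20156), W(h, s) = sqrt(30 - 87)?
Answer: 22479 - I*sqrt(57)/20156 ≈ 22479.0 - 0.00037457*I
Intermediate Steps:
W(h, s) = I*sqrt(57) (W(h, s) = sqrt(-57) = I*sqrt(57))
m = -I*sqrt(57)/20156 (m = (I*sqrt(57))/(-20156) = (I*sqrt(57))*(-1/20156) = -I*sqrt(57)/20156 ≈ -0.00037457*I)
O = -I*sqrt(57)/20156 ≈ -0.00037457*I
(29447 - 13*536) + O = (29447 - 13*536) - I*sqrt(57)/20156 = (29447 - 6968) - I*sqrt(57)/20156 = 22479 - I*sqrt(57)/20156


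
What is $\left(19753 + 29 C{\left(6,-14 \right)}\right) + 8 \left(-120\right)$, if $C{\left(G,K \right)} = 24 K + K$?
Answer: $8643$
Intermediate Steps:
$C{\left(G,K \right)} = 25 K$
$\left(19753 + 29 C{\left(6,-14 \right)}\right) + 8 \left(-120\right) = \left(19753 + 29 \cdot 25 \left(-14\right)\right) + 8 \left(-120\right) = \left(19753 + 29 \left(-350\right)\right) - 960 = \left(19753 - 10150\right) - 960 = 9603 - 960 = 8643$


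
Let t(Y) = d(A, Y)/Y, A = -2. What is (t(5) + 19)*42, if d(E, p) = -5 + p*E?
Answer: 672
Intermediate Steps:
d(E, p) = -5 + E*p
t(Y) = (-5 - 2*Y)/Y
(t(5) + 19)*42 = ((-2 - 5/5) + 19)*42 = ((-2 - 5*⅕) + 19)*42 = ((-2 - 1) + 19)*42 = (-3 + 19)*42 = 16*42 = 672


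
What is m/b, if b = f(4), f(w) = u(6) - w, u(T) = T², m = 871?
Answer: 871/32 ≈ 27.219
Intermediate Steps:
f(w) = 36 - w (f(w) = 6² - w = 36 - w)
b = 32 (b = 36 - 1*4 = 36 - 4 = 32)
m/b = 871/32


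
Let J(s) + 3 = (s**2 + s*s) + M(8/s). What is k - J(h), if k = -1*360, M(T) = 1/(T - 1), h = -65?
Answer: -642846/73 ≈ -8806.1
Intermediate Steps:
M(T) = 1/(-1 + T)
J(s) = -3 + 1/(-1 + 8/s) + 2*s**2 (J(s) = -3 + ((s**2 + s*s) + 1/(-1 + 8/s)) = -3 + ((s**2 + s**2) + 1/(-1 + 8/s)) = -3 + (2*s**2 + 1/(-1 + 8/s)) = -3 + (1/(-1 + 8/s) + 2*s**2) = -3 + 1/(-1 + 8/s) + 2*s**2)
k = -360
k - J(h) = -360 - (-1*(-65) + (-8 - 65)*(-3 + 2*(-65)**2))/(-8 - 65) = -360 - (65 - 73*(-3 + 2*4225))/(-73) = -360 - (-1)*(65 - 73*(-3 + 8450))/73 = -360 - (-1)*(65 - 73*8447)/73 = -360 - (-1)*(65 - 616631)/73 = -360 - (-1)*(-616566)/73 = -360 - 1*616566/73 = -360 - 616566/73 = -642846/73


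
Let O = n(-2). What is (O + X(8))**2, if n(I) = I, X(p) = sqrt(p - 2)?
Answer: (2 - sqrt(6))**2 ≈ 0.20204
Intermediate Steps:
X(p) = sqrt(-2 + p)
O = -2
(O + X(8))**2 = (-2 + sqrt(-2 + 8))**2 = (-2 + sqrt(6))**2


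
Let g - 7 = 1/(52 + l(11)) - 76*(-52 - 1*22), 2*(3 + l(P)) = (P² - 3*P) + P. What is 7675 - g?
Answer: 402666/197 ≈ 2044.0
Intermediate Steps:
l(P) = -3 + P²/2 - P (l(P) = -3 + ((P² - 3*P) + P)/2 = -3 + (P² - 2*P)/2 = -3 + (P²/2 - P) = -3 + P²/2 - P)
g = 1109309/197 (g = 7 + (1/(52 + (-3 + (½)*11² - 1*11)) - 76*(-52 - 1*22)) = 7 + (1/(52 + (-3 + (½)*121 - 11)) - 76*(-52 - 22)) = 7 + (1/(52 + (-3 + 121/2 - 11)) - 76*(-74)) = 7 + (1/(52 + 93/2) + 5624) = 7 + (1/(197/2) + 5624) = 7 + (2/197 + 5624) = 7 + 1107930/197 = 1109309/197 ≈ 5631.0)
7675 - g = 7675 - 1*1109309/197 = 7675 - 1109309/197 = 402666/197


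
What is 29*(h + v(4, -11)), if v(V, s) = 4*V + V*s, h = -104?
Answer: -3828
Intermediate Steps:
29*(h + v(4, -11)) = 29*(-104 + 4*(4 - 11)) = 29*(-104 + 4*(-7)) = 29*(-104 - 28) = 29*(-132) = -3828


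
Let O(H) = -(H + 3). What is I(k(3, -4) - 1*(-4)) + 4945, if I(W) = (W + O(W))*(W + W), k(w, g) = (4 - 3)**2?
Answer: 4915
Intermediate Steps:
k(w, g) = 1 (k(w, g) = 1**2 = 1)
O(H) = -3 - H (O(H) = -(3 + H) = -3 - H)
I(W) = -6*W (I(W) = (W + (-3 - W))*(W + W) = -6*W)
I(k(3, -4) - 1*(-4)) + 4945 = -6*(1 - 1*(-4)) + 4945 = -6*(1 + 4) + 4945 = -6*5 + 4945 = -30 + 4945 = 4915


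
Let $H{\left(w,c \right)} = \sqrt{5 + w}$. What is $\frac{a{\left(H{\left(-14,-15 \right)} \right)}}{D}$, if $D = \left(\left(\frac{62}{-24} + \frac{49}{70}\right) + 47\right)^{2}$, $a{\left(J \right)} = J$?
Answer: $\frac{10800 i}{7327849} \approx 0.0014738 i$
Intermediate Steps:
$D = \frac{7327849}{3600}$ ($D = \left(\left(62 \left(- \frac{1}{24}\right) + 49 \cdot \frac{1}{70}\right) + 47\right)^{2} = \left(\left(- \frac{31}{12} + \frac{7}{10}\right) + 47\right)^{2} = \left(- \frac{113}{60} + 47\right)^{2} = \left(\frac{2707}{60}\right)^{2} = \frac{7327849}{3600} \approx 2035.5$)
$\frac{a{\left(H{\left(-14,-15 \right)} \right)}}{D} = \frac{\sqrt{5 - 14}}{\frac{7327849}{3600}} = \sqrt{-9} \cdot \frac{3600}{7327849} = 3 i \frac{3600}{7327849} = \frac{10800 i}{7327849}$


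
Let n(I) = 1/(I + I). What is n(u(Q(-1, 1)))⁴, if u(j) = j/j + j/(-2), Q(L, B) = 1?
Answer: 1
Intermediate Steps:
u(j) = 1 - j/2 (u(j) = 1 + j*(-½) = 1 - j/2)
n(I) = 1/(2*I)
n(u(Q(-1, 1)))⁴ = (1/(2*(1 - ½*1)))⁴ = (1/(2*(1 - ½)))⁴ = (1/(2*(½)))⁴ = ((½)*2)⁴ = 1⁴ = 1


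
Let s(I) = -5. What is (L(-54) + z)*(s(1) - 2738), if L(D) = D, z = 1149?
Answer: -3003585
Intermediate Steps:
(L(-54) + z)*(s(1) - 2738) = (-54 + 1149)*(-5 - 2738) = 1095*(-2743) = -3003585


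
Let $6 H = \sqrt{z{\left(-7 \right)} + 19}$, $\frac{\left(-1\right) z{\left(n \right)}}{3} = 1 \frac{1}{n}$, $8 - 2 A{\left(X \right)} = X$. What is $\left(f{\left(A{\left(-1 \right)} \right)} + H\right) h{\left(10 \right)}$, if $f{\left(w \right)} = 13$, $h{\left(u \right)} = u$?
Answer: $130 + \frac{10 \sqrt{238}}{21} \approx 137.35$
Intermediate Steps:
$A{\left(X \right)} = 4 - \frac{X}{2}$
$z{\left(n \right)} = - \frac{3}{n}$ ($z{\left(n \right)} = - 3 \cdot 1 \frac{1}{n} = - \frac{3}{n}$)
$H = \frac{\sqrt{238}}{21}$ ($H = \frac{\sqrt{- \frac{3}{-7} + 19}}{6} = \frac{\sqrt{\left(-3\right) \left(- \frac{1}{7}\right) + 19}}{6} = \frac{\sqrt{\frac{3}{7} + 19}}{6} = \frac{\sqrt{\frac{136}{7}}}{6} = \frac{\frac{2}{7} \sqrt{238}}{6} = \frac{\sqrt{238}}{21} \approx 0.73463$)
$\left(f{\left(A{\left(-1 \right)} \right)} + H\right) h{\left(10 \right)} = \left(13 + \frac{\sqrt{238}}{21}\right) 10 = 130 + \frac{10 \sqrt{238}}{21}$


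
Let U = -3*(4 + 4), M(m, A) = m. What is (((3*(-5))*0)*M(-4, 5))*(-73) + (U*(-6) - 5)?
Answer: 139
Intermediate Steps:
U = -24 (U = -3*8 = -24)
(((3*(-5))*0)*M(-4, 5))*(-73) + (U*(-6) - 5) = (((3*(-5))*0)*(-4))*(-73) + (-24*(-6) - 5) = (-15*0*(-4))*(-73) + (144 - 5) = (0*(-4))*(-73) + 139 = 0*(-73) + 139 = 0 + 139 = 139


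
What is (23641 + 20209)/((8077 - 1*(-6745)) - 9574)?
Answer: 21925/2624 ≈ 8.3556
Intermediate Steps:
(23641 + 20209)/((8077 - 1*(-6745)) - 9574) = 43850/((8077 + 6745) - 9574) = 43850/(14822 - 9574) = 43850/5248 = 43850*(1/5248) = 21925/2624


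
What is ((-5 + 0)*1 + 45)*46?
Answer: 1840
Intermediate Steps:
((-5 + 0)*1 + 45)*46 = (-5*1 + 45)*46 = (-5 + 45)*46 = 40*46 = 1840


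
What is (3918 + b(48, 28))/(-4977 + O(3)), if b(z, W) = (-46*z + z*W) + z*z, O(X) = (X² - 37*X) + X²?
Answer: -893/845 ≈ -1.0568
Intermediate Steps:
O(X) = -37*X + 2*X²
b(z, W) = z² - 46*z + W*z (b(z, W) = (-46*z + W*z) + z² = z² - 46*z + W*z)
(3918 + b(48, 28))/(-4977 + O(3)) = (3918 + 48*(-46 + 28 + 48))/(-4977 + 3*(-37 + 2*3)) = (3918 + 48*30)/(-4977 + 3*(-37 + 6)) = (3918 + 1440)/(-4977 + 3*(-31)) = 5358/(-4977 - 93) = 5358/(-5070) = 5358*(-1/5070) = -893/845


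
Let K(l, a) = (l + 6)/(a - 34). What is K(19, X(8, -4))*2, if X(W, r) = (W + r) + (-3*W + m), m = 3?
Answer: -50/51 ≈ -0.98039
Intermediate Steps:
X(W, r) = 3 + r - 2*W (X(W, r) = (W + r) + (-3*W + 3) = (W + r) + (3 - 3*W) = 3 + r - 2*W)
K(l, a) = (6 + l)/(-34 + a)
K(19, X(8, -4))*2 = ((6 + 19)/(-34 + (3 - 4 - 2*8)))*2 = (25/(-34 + (3 - 4 - 16)))*2 = (25/(-34 - 17))*2 = (25/(-51))*2 = -1/51*25*2 = -25/51*2 = -50/51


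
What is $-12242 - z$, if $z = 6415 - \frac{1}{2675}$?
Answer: $- \frac{49907474}{2675} \approx -18657.0$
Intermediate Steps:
$z = \frac{17160124}{2675}$ ($z = 6415 - \frac{1}{2675} = \frac{17160124}{2675} \approx 6415.0$)
$-12242 - z = -12242 - \frac{17160124}{2675} = - \frac{49907474}{2675}$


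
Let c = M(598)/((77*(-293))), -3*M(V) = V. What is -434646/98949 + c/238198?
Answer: -1167890549244277/265875224741511 ≈ -4.3926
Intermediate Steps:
M(V) = -V/3
c = 598/67683 (c = (-1/3*598)/((77*(-293))) = -598/3/(-22561) = -598/3*(-1/22561) = 598/67683 ≈ 0.0088353)
-434646/98949 + c/238198 = -434646/98949 + (598/67683)/238198 = -434646*1/98949 + (598/67683)*(1/238198) = -144882/32983 + 299/8060977617 = -1167890549244277/265875224741511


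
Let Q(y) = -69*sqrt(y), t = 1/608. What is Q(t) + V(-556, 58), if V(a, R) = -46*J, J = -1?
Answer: 46 - 69*sqrt(38)/152 ≈ 43.202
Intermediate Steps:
t = 1/608 ≈ 0.0016447
V(a, R) = 46 (V(a, R) = -46*(-1) = 46)
Q(t) + V(-556, 58) = -69*sqrt(38)/152 + 46 = 46 - 69*sqrt(38)/152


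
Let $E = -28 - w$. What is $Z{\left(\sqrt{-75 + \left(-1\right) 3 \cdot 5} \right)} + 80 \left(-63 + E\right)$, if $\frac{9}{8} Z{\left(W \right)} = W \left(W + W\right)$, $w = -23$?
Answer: $-5600$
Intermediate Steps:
$E = -5$ ($E = -28 - -23 = -28 + 23 = -5$)
$Z{\left(W \right)} = \frac{16 W^{2}}{9}$ ($Z{\left(W \right)} = \frac{8 W \left(W + W\right)}{9} = \frac{8 W 2 W}{9} = \frac{8 \cdot 2 W^{2}}{9} = \frac{16 W^{2}}{9}$)
$Z{\left(\sqrt{-75 + \left(-1\right) 3 \cdot 5} \right)} + 80 \left(-63 + E\right) = \frac{16 \left(\sqrt{-75 + \left(-1\right) 3 \cdot 5}\right)^{2}}{9} + 80 \left(-63 - 5\right) = \frac{16 \left(\sqrt{-75 - 15}\right)^{2}}{9} + 80 \left(-68\right) = \frac{16 \left(\sqrt{-75 - 15}\right)^{2}}{9} - 5440 = \frac{16 \left(\sqrt{-90}\right)^{2}}{9} - 5440 = \frac{16 \left(3 i \sqrt{10}\right)^{2}}{9} - 5440 = \frac{16}{9} \left(-90\right) - 5440 = -160 - 5440 = -5600$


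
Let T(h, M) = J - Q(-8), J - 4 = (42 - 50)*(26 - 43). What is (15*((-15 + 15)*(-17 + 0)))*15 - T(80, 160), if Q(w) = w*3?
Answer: -164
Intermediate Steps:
Q(w) = 3*w
J = 140 (J = 4 + (42 - 50)*(26 - 43) = 4 - 8*(-17) = 4 + 136 = 140)
T(h, M) = 164 (T(h, M) = 140 - 3*(-8) = 140 - 1*(-24) = 140 + 24 = 164)
(15*((-15 + 15)*(-17 + 0)))*15 - T(80, 160) = (15*((-15 + 15)*(-17 + 0)))*15 - 1*164 = (15*(0*(-17)))*15 - 164 = (15*0)*15 - 164 = 0*15 - 164 = 0 - 164 = -164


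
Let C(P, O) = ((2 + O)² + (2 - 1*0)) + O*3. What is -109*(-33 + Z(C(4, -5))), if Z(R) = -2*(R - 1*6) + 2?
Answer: 1199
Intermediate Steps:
C(P, O) = 2 + (2 + O)² + 3*O (C(P, O) = ((2 + O)² + (2 + 0)) + 3*O = ((2 + O)² + 2) + 3*O = (2 + (2 + O)²) + 3*O = 2 + (2 + O)² + 3*O)
Z(R) = 14 - 2*R (Z(R) = -2*(R - 6) + 2 = -2*(-6 + R) + 2 = (12 - 2*R) + 2 = 14 - 2*R)
-109*(-33 + Z(C(4, -5))) = -109*(-33 + (14 - 2*(6 + (-5)² + 7*(-5)))) = -109*(-33 + (14 - 2*(6 + 25 - 35))) = -109*(-33 + (14 - 2*(-4))) = -109*(-33 + (14 + 8)) = -109*(-33 + 22) = -109*(-11) = 1199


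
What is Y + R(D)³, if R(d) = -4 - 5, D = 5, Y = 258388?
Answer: 257659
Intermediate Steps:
R(d) = -9
Y + R(D)³ = 258388 + (-9)³ = 258388 - 729 = 257659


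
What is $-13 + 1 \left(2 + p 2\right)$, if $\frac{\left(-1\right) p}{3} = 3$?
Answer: $-29$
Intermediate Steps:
$p = -9$ ($p = \left(-3\right) 3 = -9$)
$-13 + 1 \left(2 + p 2\right) = -13 + 1 \left(2 - 18\right) = -13 + 1 \left(-16\right) = -13 - 16 = -29$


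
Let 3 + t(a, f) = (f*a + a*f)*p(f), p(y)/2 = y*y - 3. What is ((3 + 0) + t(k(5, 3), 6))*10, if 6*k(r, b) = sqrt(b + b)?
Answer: 1320*sqrt(6) ≈ 3233.3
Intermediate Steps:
k(r, b) = sqrt(2)*sqrt(b)/6 (k(r, b) = sqrt(b + b)/6 = sqrt(2*b)/6 = (sqrt(2)*sqrt(b))/6 = sqrt(2)*sqrt(b)/6)
p(y) = -6 + 2*y**2 (p(y) = 2*(y*y - 3) = 2*(y**2 - 3) = 2*(-3 + y**2) = -6 + 2*y**2)
t(a, f) = -3 + 2*a*f*(-6 + 2*f**2) (t(a, f) = -3 + (f*a + a*f)*(-6 + 2*f**2) = -3 + (a*f + a*f)*(-6 + 2*f**2) = -3 + (2*a*f)*(-6 + 2*f**2) = -3 + 2*a*f*(-6 + 2*f**2))
((3 + 0) + t(k(5, 3), 6))*10 = ((3 + 0) + (-3 + 4*(sqrt(2)*sqrt(3)/6)*6*(-3 + 6**2)))*10 = (3 + (-3 + 4*(sqrt(6)/6)*6*(-3 + 36)))*10 = (3 + (-3 + 4*(sqrt(6)/6)*6*33))*10 = (3 + (-3 + 132*sqrt(6)))*10 = (132*sqrt(6))*10 = 1320*sqrt(6)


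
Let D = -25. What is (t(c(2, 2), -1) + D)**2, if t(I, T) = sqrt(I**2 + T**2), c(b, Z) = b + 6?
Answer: (25 - sqrt(65))**2 ≈ 286.89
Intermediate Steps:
c(b, Z) = 6 + b
(t(c(2, 2), -1) + D)**2 = (sqrt((6 + 2)**2 + (-1)**2) - 25)**2 = (sqrt(8**2 + 1) - 25)**2 = (sqrt(64 + 1) - 25)**2 = (sqrt(65) - 25)**2 = (-25 + sqrt(65))**2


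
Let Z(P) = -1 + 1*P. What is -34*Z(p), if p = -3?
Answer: 136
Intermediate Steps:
Z(P) = -1 + P
-34*Z(p) = -34*(-1 - 3) = -34*(-4) = 136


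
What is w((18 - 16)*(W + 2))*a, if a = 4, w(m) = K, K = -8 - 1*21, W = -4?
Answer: -116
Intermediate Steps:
K = -29 (K = -8 - 21 = -29)
w(m) = -29
w((18 - 16)*(W + 2))*a = -29*4 = -116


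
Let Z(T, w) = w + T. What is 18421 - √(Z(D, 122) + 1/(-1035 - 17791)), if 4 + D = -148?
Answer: 18421 - I*√10632567106/18826 ≈ 18421.0 - 5.4772*I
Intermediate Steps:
D = -152 (D = -4 - 148 = -152)
Z(T, w) = T + w
18421 - √(Z(D, 122) + 1/(-1035 - 17791)) = 18421 - √((-152 + 122) + 1/(-1035 - 17791)) = 18421 - √(-30 + 1/(-18826)) = 18421 - √(-30 - 1/18826) = 18421 - √(-564781/18826) = 18421 - I*√10632567106/18826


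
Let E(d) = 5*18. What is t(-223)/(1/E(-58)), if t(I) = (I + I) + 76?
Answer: -33300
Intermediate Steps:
t(I) = 76 + 2*I (t(I) = 2*I + 76 = 76 + 2*I)
E(d) = 90
t(-223)/(1/E(-58)) = (76 + 2*(-223))/(1/90) = (76 - 446)/(1/90) = -370*90 = -33300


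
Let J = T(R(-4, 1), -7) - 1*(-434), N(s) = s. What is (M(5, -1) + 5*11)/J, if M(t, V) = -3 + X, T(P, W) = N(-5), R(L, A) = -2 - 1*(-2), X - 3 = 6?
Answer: 61/429 ≈ 0.14219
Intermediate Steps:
X = 9 (X = 3 + 6 = 9)
R(L, A) = 0 (R(L, A) = -2 + 2 = 0)
T(P, W) = -5
M(t, V) = 6 (M(t, V) = -3 + 9 = 6)
J = 429 (J = -5 - 1*(-434) = -5 + 434 = 429)
(M(5, -1) + 5*11)/J = (6 + 5*11)/429 = (6 + 55)*(1/429) = 61*(1/429) = 61/429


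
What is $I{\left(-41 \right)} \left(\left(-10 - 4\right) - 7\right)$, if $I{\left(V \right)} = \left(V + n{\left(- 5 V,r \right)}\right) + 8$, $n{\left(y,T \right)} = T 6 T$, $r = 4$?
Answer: $-1323$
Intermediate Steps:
$n{\left(y,T \right)} = 6 T^{2}$ ($n{\left(y,T \right)} = 6 T T = 6 T^{2}$)
$I{\left(V \right)} = 104 + V$ ($I{\left(V \right)} = \left(V + 6 \cdot 4^{2}\right) + 8 = \left(V + 6 \cdot 16\right) + 8 = \left(V + 96\right) + 8 = \left(96 + V\right) + 8 = 104 + V$)
$I{\left(-41 \right)} \left(\left(-10 - 4\right) - 7\right) = \left(104 - 41\right) \left(\left(-10 - 4\right) - 7\right) = 63 \left(-14 - 7\right) = 63 \left(-21\right) = -1323$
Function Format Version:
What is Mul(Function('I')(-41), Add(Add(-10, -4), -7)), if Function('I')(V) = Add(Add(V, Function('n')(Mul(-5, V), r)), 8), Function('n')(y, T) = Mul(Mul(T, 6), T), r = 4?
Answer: -1323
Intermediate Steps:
Function('n')(y, T) = Mul(6, Pow(T, 2)) (Function('n')(y, T) = Mul(Mul(6, T), T) = Mul(6, Pow(T, 2)))
Function('I')(V) = Add(104, V) (Function('I')(V) = Add(Add(V, Mul(6, Pow(4, 2))), 8) = Add(Add(V, Mul(6, 16)), 8) = Add(Add(V, 96), 8) = Add(Add(96, V), 8) = Add(104, V))
Mul(Function('I')(-41), Add(Add(-10, -4), -7)) = Mul(Add(104, -41), Add(Add(-10, -4), -7)) = Mul(63, Add(-14, -7)) = Mul(63, -21) = -1323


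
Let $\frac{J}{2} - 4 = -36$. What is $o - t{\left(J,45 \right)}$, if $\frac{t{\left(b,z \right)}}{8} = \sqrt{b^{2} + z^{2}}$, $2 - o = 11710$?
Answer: $-11708 - 8 \sqrt{6121} \approx -12334.0$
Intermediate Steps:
$o = -11708$ ($o = 2 - 11710 = -11708$)
$J = -64$ ($J = 8 + 2 \left(-36\right) = 8 - 72 = -64$)
$t{\left(b,z \right)} = 8 \sqrt{b^{2} + z^{2}}$
$o - t{\left(J,45 \right)} = -11708 - 8 \sqrt{\left(-64\right)^{2} + 45^{2}} = -11708 - 8 \sqrt{4096 + 2025} = -11708 - 8 \sqrt{6121}$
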